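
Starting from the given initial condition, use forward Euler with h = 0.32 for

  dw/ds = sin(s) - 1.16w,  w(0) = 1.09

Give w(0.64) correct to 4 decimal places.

Euler: w_{n+1} = w_n + h·f(s_n, w_n).
s=0.000000, w=1.090000: f=-1.264400 → w ← 1.090000 + 0.32·(-1.264400) = 0.685392
s=0.320000, w=0.685392: f=-0.480488 → w ← 0.685392 + 0.32·(-0.480488) = 0.531636
w(0.64) ≈ 0.5316

0.5316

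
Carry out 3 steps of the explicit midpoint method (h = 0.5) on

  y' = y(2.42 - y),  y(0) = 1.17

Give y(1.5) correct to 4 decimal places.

Midpoint: k1 = f(t_n, y_n); k2 = f(t_n + h/2, y_n + (h/2)·k1); y_{n+1} = y_n + h·k2.
t=0.000000, y=1.170000:
  k1 = f(0.000000, 1.170000) = 1.462500
  k2 = f(0.250000, 1.535625) = 1.358068
  y ← 1.170000 + 0.5·1.358068 = 1.849034
t=0.500000, y=1.849034:
  k1 = f(0.500000, 1.849034) = 1.055735
  k2 = f(0.750000, 2.112968) = 0.648749
  y ← 1.849034 + 0.5·0.648749 = 2.173409
t=1.000000, y=2.173409:
  k1 = f(1.000000, 2.173409) = 0.535944
  k2 = f(1.250000, 2.307395) = 0.259825
  y ← 2.173409 + 0.5·0.259825 = 2.303321
y(1.5) ≈ 2.3033

2.3033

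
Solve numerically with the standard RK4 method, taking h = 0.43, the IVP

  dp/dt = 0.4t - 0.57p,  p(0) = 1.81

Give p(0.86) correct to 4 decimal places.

RK4: k1 = f(t_n, p_n); k2 = f(t_n + h/2, p_n + (h/2)·k1); k3 = f(t_n + h/2, p_n + (h/2)·k2); k4 = f(t_n + h, p_n + h·k3); p_{n+1} = p_n + (h/6)·(k1 + 2k2 + 2k3 + k4).
t=0.000000, p=1.810000:
  k1 = f(0.000000, 1.810000) = -1.031700
  k2 = f(0.215000, 1.588185) = -0.819265
  k3 = f(0.215000, 1.633858) = -0.845299
  k4 = f(0.430000, 1.446521) = -0.652517
  p ← 1.810000 + (0.43/6)·(k1 + 2k2 + 2k3 + k4) = 1.450710
t=0.430000, p=1.450710:
  k1 = f(0.430000, 1.450710) = -0.654905
  k2 = f(0.645000, 1.309906) = -0.488646
  k3 = f(0.645000, 1.345651) = -0.509021
  k4 = f(0.860000, 1.231831) = -0.358144
  p ← 1.450710 + (0.43/6)·(k1 + 2k2 + 2k3 + k4) = 1.235109
p(0.86) ≈ 1.2351

1.2351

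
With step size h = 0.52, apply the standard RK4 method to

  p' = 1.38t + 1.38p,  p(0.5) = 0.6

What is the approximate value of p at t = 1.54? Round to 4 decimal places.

5.3863

RK4: k1 = f(t_n, p_n); k2 = f(t_n + h/2, p_n + (h/2)·k1); k3 = f(t_n + h/2, p_n + (h/2)·k2); k4 = f(t_n + h, p_n + h·k3); p_{n+1} = p_n + (h/6)·(k1 + 2k2 + 2k3 + k4).
t=0.500000, p=0.600000:
  k1 = f(0.500000, 0.600000) = 1.518000
  k2 = f(0.760000, 0.994680) = 2.421458
  k3 = f(0.760000, 1.229579) = 2.745619
  k4 = f(1.020000, 2.027722) = 4.205856
  p ← 0.600000 + (0.52/6)·(k1 + 2k2 + 2k3 + k4) = 1.991694
t=1.020000, p=1.991694:
  k1 = f(1.020000, 1.991694) = 4.156138
  k2 = f(1.280000, 3.072290) = 6.006161
  k3 = f(1.280000, 3.553296) = 6.669949
  k4 = f(1.540000, 5.460068) = 9.660093
  p ← 1.991694 + (0.52/6)·(k1 + 2k2 + 2k3 + k4) = 5.386293
p(1.54) ≈ 5.3863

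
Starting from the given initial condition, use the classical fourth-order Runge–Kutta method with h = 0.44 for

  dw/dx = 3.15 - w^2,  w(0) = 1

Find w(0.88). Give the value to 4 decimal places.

1.7153

RK4: k1 = f(x_n, w_n); k2 = f(x_n + h/2, w_n + (h/2)·k1); k3 = f(x_n + h/2, w_n + (h/2)·k2); k4 = f(x_n + h, w_n + h·k3); w_{n+1} = w_n + (h/6)·(k1 + 2k2 + 2k3 + k4).
x=0.000000, w=1.000000:
  k1 = f(0.000000, 1.000000) = 2.150000
  k2 = f(0.220000, 1.473000) = 0.980271
  k3 = f(0.220000, 1.215660) = 1.672172
  k4 = f(0.440000, 1.735756) = 0.137153
  w ← 1.000000 + (0.44/6)·(k1 + 2k2 + 2k3 + k4) = 1.556749
x=0.440000, w=1.556749:
  k1 = f(0.440000, 1.556749) = 0.726531
  k2 = f(0.660000, 1.716586) = 0.203331
  k3 = f(0.660000, 1.601482) = 0.585254
  k4 = f(0.880000, 1.814261) = -0.141544
  w ← 1.556749 + (0.44/6)·(k1 + 2k2 + 2k3 + k4) = 1.715308
w(0.88) ≈ 1.7153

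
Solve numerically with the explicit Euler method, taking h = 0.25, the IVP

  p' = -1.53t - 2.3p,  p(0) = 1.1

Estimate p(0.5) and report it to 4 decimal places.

0.1031

Euler: p_{n+1} = p_n + h·f(t_n, p_n).
t=0.000000, p=1.100000: f=-2.530000 → p ← 1.100000 + 0.25·(-2.530000) = 0.467500
t=0.250000, p=0.467500: f=-1.457750 → p ← 0.467500 + 0.25·(-1.457750) = 0.103063
p(0.5) ≈ 0.1031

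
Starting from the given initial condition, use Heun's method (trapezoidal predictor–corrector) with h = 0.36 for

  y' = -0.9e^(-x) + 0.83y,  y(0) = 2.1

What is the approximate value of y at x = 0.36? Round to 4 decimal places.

2.4978

Heun: k1 = f(x_n, y_n); k2 = f(x_n + h, y_n + h·k1); y_{n+1} = y_n + (h/2)·(k1 + k2).
x=0.000000, y=2.100000:
  k1 = f(0.000000, 2.100000) = 0.843000
  k2 = f(0.360000, 2.403480) = 1.366980
  y ← 2.100000 + (0.36/2)·(0.843000 + 1.366980) = 2.497796
y(0.36) ≈ 2.4978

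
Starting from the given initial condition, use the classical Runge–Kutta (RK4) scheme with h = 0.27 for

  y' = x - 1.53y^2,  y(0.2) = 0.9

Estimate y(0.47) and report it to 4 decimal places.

RK4: k1 = f(x_n, y_n); k2 = f(x_n + h/2, y_n + (h/2)·k1); k3 = f(x_n + h/2, y_n + (h/2)·k2); k4 = f(x_n + h, y_n + h·k3); y_{n+1} = y_n + (h/6)·(k1 + 2k2 + 2k3 + k4).
x=0.200000, y=0.900000:
  k1 = f(0.200000, 0.900000) = -1.039300
  k2 = f(0.335000, 0.759694) = -0.548018
  k3 = f(0.335000, 0.826018) = -0.708927
  k4 = f(0.470000, 0.708590) = -0.298212
  y ← 0.900000 + (0.27/6)·(k1 + 2k2 + 2k3 + k4) = 0.726687
y(0.47) ≈ 0.7267

0.7267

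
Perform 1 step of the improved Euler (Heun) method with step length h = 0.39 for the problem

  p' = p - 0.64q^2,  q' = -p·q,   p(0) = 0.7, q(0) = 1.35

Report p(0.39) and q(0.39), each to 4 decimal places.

0.5899, 1.0666

Heun on (p,q): k1 = f(t_n, state_n); k2 = f(t_n + h, state_n + h·k1); state_{n+1} = state_n + (h/2)·(k1 + k2).
0.000000: (0.700000, 1.350000)
  k1 = (-0.466400, -0.945000)
  predictor → (0.518104, 0.981450)
  k2 = (-0.098372, -0.508493)
  → (0.589869, 1.066569)
(p(0.39), q(0.39)) ≈ (0.5899, 1.0666)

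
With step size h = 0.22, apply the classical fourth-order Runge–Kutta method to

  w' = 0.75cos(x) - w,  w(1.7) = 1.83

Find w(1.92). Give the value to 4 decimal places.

RK4: k1 = f(x_n, w_n); k2 = f(x_n + h/2, w_n + (h/2)·k1); k3 = f(x_n + h/2, w_n + (h/2)·k2); k4 = f(x_n + h, w_n + h·k3); w_{n+1} = w_n + (h/6)·(k1 + 2k2 + 2k3 + k4).
x=1.700000, w=1.830000:
  k1 = f(1.700000, 1.830000) = -1.926633
  k2 = f(1.810000, 1.618070) = -1.795767
  k3 = f(1.810000, 1.632466) = -1.810162
  k4 = f(1.920000, 1.431764) = -1.688377
  w ← 1.830000 + (0.22/6)·(k1 + 2k2 + 2k3 + k4) = 1.433015
w(1.92) ≈ 1.4330

1.4330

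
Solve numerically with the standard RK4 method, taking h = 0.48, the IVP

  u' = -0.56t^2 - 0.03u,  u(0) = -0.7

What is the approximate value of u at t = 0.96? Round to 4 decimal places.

-0.8441

RK4: k1 = f(t_n, u_n); k2 = f(t_n + h/2, u_n + (h/2)·k1); k3 = f(t_n + h/2, u_n + (h/2)·k2); k4 = f(t_n + h, u_n + h·k3); u_{n+1} = u_n + (h/6)·(k1 + 2k2 + 2k3 + k4).
t=0.000000, u=-0.700000:
  k1 = f(0.000000, -0.700000) = 0.021000
  k2 = f(0.240000, -0.694960) = -0.011407
  k3 = f(0.240000, -0.702738) = -0.011174
  k4 = f(0.480000, -0.705363) = -0.107863
  u ← -0.700000 + (0.48/6)·(k1 + 2k2 + 2k3 + k4) = -0.710562
t=0.480000, u=-0.710562:
  k1 = f(0.480000, -0.710562) = -0.107707
  k2 = f(0.720000, -0.736412) = -0.268212
  k3 = f(0.720000, -0.774933) = -0.267056
  k4 = f(0.960000, -0.838749) = -0.490934
  u ← -0.710562 + (0.48/6)·(k1 + 2k2 + 2k3 + k4) = -0.844096
u(0.96) ≈ -0.8441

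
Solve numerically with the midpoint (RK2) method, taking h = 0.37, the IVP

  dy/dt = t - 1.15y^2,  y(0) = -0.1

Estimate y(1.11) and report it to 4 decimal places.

Midpoint: k1 = f(t_n, y_n); k2 = f(t_n + h/2, y_n + (h/2)·k1); y_{n+1} = y_n + h·k2.
t=0.000000, y=-0.100000:
  k1 = f(0.000000, -0.100000) = -0.011500
  k2 = f(0.185000, -0.102128) = 0.173005
  y ← -0.100000 + 0.37·0.173005 = -0.035988
t=0.370000, y=-0.035988:
  k1 = f(0.370000, -0.035988) = 0.368511
  k2 = f(0.555000, 0.032186) = 0.553809
  y ← -0.035988 + 0.37·0.553809 = 0.168921
t=0.740000, y=0.168921:
  k1 = f(0.740000, 0.168921) = 0.707185
  k2 = f(0.925000, 0.299751) = 0.821672
  y ← 0.168921 + 0.37·0.821672 = 0.472940
y(1.11) ≈ 0.4729

0.4729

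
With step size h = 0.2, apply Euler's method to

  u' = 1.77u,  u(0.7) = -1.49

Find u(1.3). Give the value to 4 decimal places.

-3.6986

Euler: u_{n+1} = u_n + h·f(x_n, u_n).
x=0.700000, u=-1.490000: f=-2.637300 → u ← -1.490000 + 0.2·(-2.637300) = -2.017460
x=0.900000, u=-2.017460: f=-3.570904 → u ← -2.017460 + 0.2·(-3.570904) = -2.731641
x=1.100000, u=-2.731641: f=-4.835004 → u ← -2.731641 + 0.2·(-4.835004) = -3.698642
u(1.3) ≈ -3.6986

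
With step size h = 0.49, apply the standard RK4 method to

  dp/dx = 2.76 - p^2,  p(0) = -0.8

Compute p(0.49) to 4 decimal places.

0.4599

RK4: k1 = f(x_n, p_n); k2 = f(x_n + h/2, p_n + (h/2)·k1); k3 = f(x_n + h/2, p_n + (h/2)·k2); k4 = f(x_n + h, p_n + h·k3); p_{n+1} = p_n + (h/6)·(k1 + 2k2 + 2k3 + k4).
x=0.000000, p=-0.800000:
  k1 = f(0.000000, -0.800000) = 2.120000
  k2 = f(0.245000, -0.280600) = 2.681264
  k3 = f(0.245000, -0.143090) = 2.739525
  k4 = f(0.490000, 0.542367) = 2.465838
  p ← -0.800000 + (0.49/6)·(k1 + 2k2 + 2k3 + k4) = 0.459906
p(0.49) ≈ 0.4599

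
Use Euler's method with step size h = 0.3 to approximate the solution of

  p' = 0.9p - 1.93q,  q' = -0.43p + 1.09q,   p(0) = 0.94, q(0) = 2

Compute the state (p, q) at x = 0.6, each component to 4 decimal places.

Euler on (p,q): p_{n+1} = p_n + h·p', q_{n+1} = q_n + h·q'.
0.000000: (0.940000, 2.000000); f=(-3.014000, 1.775800) → (0.035800, 2.532740)
0.300000: (0.035800, 2.532740); f=(-4.855968, 2.745293) → (-1.420990, 3.356328)
(p(0.6), q(0.6)) ≈ (-1.4210, 3.3563)

-1.4210, 3.3563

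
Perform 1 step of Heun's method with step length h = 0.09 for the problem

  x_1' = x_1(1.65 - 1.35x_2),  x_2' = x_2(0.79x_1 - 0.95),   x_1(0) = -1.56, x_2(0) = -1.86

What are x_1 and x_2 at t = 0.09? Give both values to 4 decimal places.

-2.2060, -1.4995

Heun on (x_1,x_2): k1 = f(t_n, state_n); k2 = f(t_n + h, state_n + h·k1); state_{n+1} = state_n + (h/2)·(k1 + k2).
0.000000: (-1.560000, -1.860000)
  k1 = (-6.491160, 4.059264)
  predictor → (-2.144204, -1.494666)
  k2 = (-7.864512, 3.951780)
  → (-2.206005, -1.499503)
(x_1(0.09), x_2(0.09)) ≈ (-2.2060, -1.4995)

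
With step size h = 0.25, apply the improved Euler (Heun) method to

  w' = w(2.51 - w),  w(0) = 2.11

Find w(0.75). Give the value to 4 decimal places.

2.4287

Heun: k1 = f(x_n, w_n); k2 = f(x_n + h, w_n + h·k1); w_{n+1} = w_n + (h/2)·(k1 + k2).
x=0.000000, w=2.110000:
  k1 = f(0.000000, 2.110000) = 0.844000
  k2 = f(0.250000, 2.321000) = 0.438669
  w ← 2.110000 + (0.25/2)·(0.844000 + 0.438669) = 2.270334
x=0.250000, w=2.270334:
  k1 = f(0.250000, 2.270334) = 0.544123
  k2 = f(0.500000, 2.406364) = 0.249385
  w ← 2.270334 + (0.25/2)·(0.544123 + 0.249385) = 2.369522
x=0.500000, w=2.369522:
  k1 = f(0.500000, 2.369522) = 0.332865
  k2 = f(0.750000, 2.452738) = 0.140448
  w ← 2.369522 + (0.25/2)·(0.332865 + 0.140448) = 2.428686
w(0.75) ≈ 2.4287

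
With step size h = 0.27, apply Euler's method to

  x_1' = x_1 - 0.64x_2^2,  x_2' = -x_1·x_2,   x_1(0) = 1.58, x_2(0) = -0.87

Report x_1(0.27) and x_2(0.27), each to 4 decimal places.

1.8758, -0.4989

Euler on (x_1,x_2): x_1_{n+1} = x_1_n + h·x_1', x_2_{n+1} = x_2_n + h·x_2'.
0.000000: (1.580000, -0.870000); f=(1.095584, 1.374600) → (1.875808, -0.498858)
(x_1(0.27), x_2(0.27)) ≈ (1.8758, -0.4989)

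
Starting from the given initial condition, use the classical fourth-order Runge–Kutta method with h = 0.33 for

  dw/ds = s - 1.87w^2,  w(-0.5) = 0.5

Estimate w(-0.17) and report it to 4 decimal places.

0.2971

RK4: k1 = f(s_n, w_n); k2 = f(s_n + h/2, w_n + (h/2)·k1); k3 = f(s_n + h/2, w_n + (h/2)·k2); k4 = f(s_n + h, w_n + h·k3); w_{n+1} = w_n + (h/6)·(k1 + 2k2 + 2k3 + k4).
s=-0.500000, w=0.500000:
  k1 = f(-0.500000, 0.500000) = -0.967500
  k2 = f(-0.335000, 0.340363) = -0.551633
  k3 = f(-0.335000, 0.408981) = -0.647786
  k4 = f(-0.170000, 0.286231) = -0.323205
  w ← 0.500000 + (0.33/6)·(k1 + 2k2 + 2k3 + k4) = 0.297075
w(-0.17) ≈ 0.2971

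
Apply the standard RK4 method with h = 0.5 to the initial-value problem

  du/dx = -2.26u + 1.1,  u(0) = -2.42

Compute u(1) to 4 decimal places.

RK4: k1 = f(x_n, u_n); k2 = f(x_n + h/2, u_n + (h/2)·k1); k3 = f(x_n + h/2, u_n + (h/2)·k2); k4 = f(x_n + h, u_n + h·k3); u_{n+1} = u_n + (h/6)·(k1 + 2k2 + 2k3 + k4).
x=0.000000, u=-2.420000:
  k1 = f(0.000000, -2.420000) = 6.569200
  k2 = f(0.250000, -0.777700) = 2.857602
  k3 = f(0.250000, -1.705599) = 4.954655
  k4 = f(0.500000, 0.057327) = 0.970440
  u ← -2.420000 + (0.5/6)·(k1 + 2k2 + 2k3 + k4) = -0.489654
x=0.500000, u=-0.489654:
  k1 = f(0.500000, -0.489654) = 2.206618
  k2 = f(0.750000, 0.062001) = 0.959879
  k3 = f(0.750000, -0.249684) = 1.664286
  k4 = f(1.000000, 0.342489) = 0.325974
  u ← -0.489654 + (0.5/6)·(k1 + 2k2 + 2k3 + k4) = 0.158756
u(1) ≈ 0.1588

0.1588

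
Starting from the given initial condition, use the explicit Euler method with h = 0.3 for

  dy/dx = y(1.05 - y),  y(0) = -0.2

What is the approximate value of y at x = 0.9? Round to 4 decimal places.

Euler: y_{n+1} = y_n + h·f(x_n, y_n).
x=0.000000, y=-0.200000: f=-0.250000 → y ← -0.200000 + 0.3·(-0.250000) = -0.275000
x=0.300000, y=-0.275000: f=-0.364375 → y ← -0.275000 + 0.3·(-0.364375) = -0.384313
x=0.600000, y=-0.384313: f=-0.551224 → y ← -0.384313 + 0.3·(-0.551224) = -0.549680
y(0.9) ≈ -0.5497

-0.5497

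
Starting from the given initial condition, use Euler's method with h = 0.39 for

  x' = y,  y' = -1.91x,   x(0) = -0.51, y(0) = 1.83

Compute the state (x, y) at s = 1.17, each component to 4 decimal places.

1.8682, 1.2644

Euler on (x,y): x_{n+1} = x_n + h·x', y_{n+1} = y_n + h·y'.
0.000000: (-0.510000, 1.830000); f=(1.830000, 0.974100) → (0.203700, 2.209899)
0.390000: (0.203700, 2.209899); f=(2.209899, -0.389067) → (1.065561, 2.058163)
0.780000: (1.065561, 2.058163); f=(2.058163, -2.035221) → (1.868244, 1.264427)
(x(1.17), y(1.17)) ≈ (1.8682, 1.2644)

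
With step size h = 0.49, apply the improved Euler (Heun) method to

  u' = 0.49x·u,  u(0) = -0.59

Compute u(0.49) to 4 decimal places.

Heun: k1 = f(x_n, u_n); k2 = f(x_n + h, u_n + h·k1); u_{n+1} = u_n + (h/2)·(k1 + k2).
x=0.000000, u=-0.590000:
  k1 = f(0.000000, -0.590000) = 0.000000
  k2 = f(0.490000, -0.590000) = -0.141659
  u ← -0.590000 + (0.49/2)·(0.000000 + (-0.141659)) = -0.624706
u(0.49) ≈ -0.6247

-0.6247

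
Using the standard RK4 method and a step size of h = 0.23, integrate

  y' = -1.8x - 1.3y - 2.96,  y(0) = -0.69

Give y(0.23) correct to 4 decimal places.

RK4: k1 = f(x_n, y_n); k2 = f(x_n + h/2, y_n + (h/2)·k1); k3 = f(x_n + h/2, y_n + (h/2)·k2); k4 = f(x_n + h, y_n + h·k3); y_{n+1} = y_n + (h/6)·(k1 + 2k2 + 2k3 + k4).
x=0.000000, y=-0.690000:
  k1 = f(0.000000, -0.690000) = -2.063000
  k2 = f(0.115000, -0.927245) = -1.961582
  k3 = f(0.115000, -0.915582) = -1.976744
  k4 = f(0.230000, -1.144651) = -1.885954
  y ← -0.690000 + (0.23/6)·(k1 + 2k2 + 2k3 + k4) = -1.143315
y(0.23) ≈ -1.1433

-1.1433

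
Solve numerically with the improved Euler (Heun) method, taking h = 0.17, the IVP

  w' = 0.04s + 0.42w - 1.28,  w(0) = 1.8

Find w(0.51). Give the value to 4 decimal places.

1.5078

Heun: k1 = f(s_n, w_n); k2 = f(s_n + h, w_n + h·k1); w_{n+1} = w_n + (h/2)·(k1 + k2).
s=0.000000, w=1.800000:
  k1 = f(0.000000, 1.800000) = -0.524000
  k2 = f(0.170000, 1.710920) = -0.554614
  w ← 1.800000 + (0.17/2)·(-0.524000 + (-0.554614)) = 1.708318
s=0.170000, w=1.708318:
  k1 = f(0.170000, 1.708318) = -0.555707
  k2 = f(0.340000, 1.613848) = -0.588584
  w ← 1.708318 + (0.17/2)·(-0.555707 + (-0.588584)) = 1.611053
s=0.340000, w=1.611053:
  k1 = f(0.340000, 1.611053) = -0.589758
  k2 = f(0.510000, 1.510794) = -0.625066
  w ← 1.611053 + (0.17/2)·(-0.589758 + (-0.625066)) = 1.507793
w(0.51) ≈ 1.5078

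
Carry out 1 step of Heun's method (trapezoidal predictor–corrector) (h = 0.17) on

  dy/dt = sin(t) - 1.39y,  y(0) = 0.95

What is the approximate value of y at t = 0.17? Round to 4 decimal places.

Heun: k1 = f(t_n, y_n); k2 = f(t_n + h, y_n + h·k1); y_{n+1} = y_n + (h/2)·(k1 + k2).
t=0.000000, y=0.950000:
  k1 = f(0.000000, 0.950000) = -1.320500
  k2 = f(0.170000, 0.725515) = -0.839284
  y ← 0.950000 + (0.17/2)·(-1.320500 + (-0.839284)) = 0.766418
y(0.17) ≈ 0.7664

0.7664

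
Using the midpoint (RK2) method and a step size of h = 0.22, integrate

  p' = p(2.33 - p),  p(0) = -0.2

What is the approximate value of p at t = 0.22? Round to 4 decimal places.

Midpoint: k1 = f(t_n, p_n); k2 = f(t_n + h/2, p_n + (h/2)·k1); p_{n+1} = p_n + h·k2.
t=0.000000, p=-0.200000:
  k1 = f(0.000000, -0.200000) = -0.506000
  k2 = f(0.110000, -0.255660) = -0.661050
  p ← -0.200000 + 0.22·(-0.661050) = -0.345431
p(0.22) ≈ -0.3454

-0.3454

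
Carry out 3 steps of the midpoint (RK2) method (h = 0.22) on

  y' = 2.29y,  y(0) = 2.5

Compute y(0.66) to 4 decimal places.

10.8410

Midpoint: k1 = f(s_n, y_n); k2 = f(s_n + h/2, y_n + (h/2)·k1); y_{n+1} = y_n + h·k2.
s=0.000000, y=2.500000:
  k1 = f(0.000000, 2.500000) = 5.725000
  k2 = f(0.110000, 3.129750) = 7.167128
  y ← 2.500000 + 0.22·7.167128 = 4.076768
s=0.220000, y=4.076768:
  k1 = f(0.220000, 4.076768) = 9.335799
  k2 = f(0.330000, 5.103706) = 11.687487
  y ← 4.076768 + 0.22·11.687487 = 6.648015
s=0.440000, y=6.648015:
  k1 = f(0.440000, 6.648015) = 15.223955
  k2 = f(0.550000, 8.322650) = 19.058869
  y ← 6.648015 + 0.22·19.058869 = 10.840966
y(0.66) ≈ 10.8410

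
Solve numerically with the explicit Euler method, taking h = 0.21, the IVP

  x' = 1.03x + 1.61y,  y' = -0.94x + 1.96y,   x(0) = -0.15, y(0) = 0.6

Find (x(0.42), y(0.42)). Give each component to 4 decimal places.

0.3212, 1.2333

Euler on (x,y): x_{n+1} = x_n + h·x', y_{n+1} = y_n + h·y'.
0.000000: (-0.150000, 0.600000); f=(0.811500, 1.317000) → (0.020415, 0.876570)
0.210000: (0.020415, 0.876570); f=(1.432305, 1.698887) → (0.321199, 1.233336)
(x(0.42), y(0.42)) ≈ (0.3212, 1.2333)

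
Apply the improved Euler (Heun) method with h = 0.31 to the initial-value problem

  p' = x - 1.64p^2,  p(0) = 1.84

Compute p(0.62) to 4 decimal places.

Heun: k1 = f(x_n, p_n); k2 = f(x_n + h, p_n + h·k1); p_{n+1} = p_n + (h/2)·(k1 + k2).
x=0.000000, p=1.840000:
  k1 = f(0.000000, 1.840000) = -5.552384
  k2 = f(0.310000, 0.118761) = 0.286869
  p ← 1.840000 + (0.31/2)·(-5.552384 + 0.286869) = 1.023845
x=0.310000, p=1.023845:
  k1 = f(0.310000, 1.023845) = -1.409145
  k2 = f(0.620000, 0.587010) = 0.054887
  p ← 1.023845 + (0.31/2)·(-1.409145 + 0.054887) = 0.813935
p(0.62) ≈ 0.8139

0.8139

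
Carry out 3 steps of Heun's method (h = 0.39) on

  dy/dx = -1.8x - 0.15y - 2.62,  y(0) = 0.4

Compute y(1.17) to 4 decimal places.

-3.6443

Heun: k1 = f(x_n, y_n); k2 = f(x_n + h, y_n + h·k1); y_{n+1} = y_n + (h/2)·(k1 + k2).
x=0.000000, y=0.400000:
  k1 = f(0.000000, 0.400000) = -2.680000
  k2 = f(0.390000, -0.645200) = -3.225220
  y ← 0.400000 + (0.39/2)·(-2.680000 + (-3.225220)) = -0.751518
x=0.390000, y=-0.751518:
  k1 = f(0.390000, -0.751518) = -3.209272
  k2 = f(0.780000, -2.003134) = -3.723530
  y ← -0.751518 + (0.39/2)·(-3.209272 + (-3.723530)) = -2.103414
x=0.780000, y=-2.103414:
  k1 = f(0.780000, -2.103414) = -3.708488
  k2 = f(1.170000, -3.549725) = -4.193541
  y ← -2.103414 + (0.39/2)·(-3.708488 + (-4.193541)) = -3.644310
y(1.17) ≈ -3.6443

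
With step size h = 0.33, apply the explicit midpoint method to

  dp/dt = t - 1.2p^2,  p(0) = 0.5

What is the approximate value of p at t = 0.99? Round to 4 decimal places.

Midpoint: k1 = f(t_n, p_n); k2 = f(t_n + h/2, p_n + (h/2)·k1); p_{n+1} = p_n + h·k2.
t=0.000000, p=0.500000:
  k1 = f(0.000000, 0.500000) = -0.300000
  k2 = f(0.165000, 0.450500) = -0.078540
  p ← 0.500000 + 0.33·(-0.078540) = 0.474082
t=0.330000, p=0.474082:
  k1 = f(0.330000, 0.474082) = 0.060296
  k2 = f(0.495000, 0.484031) = 0.213857
  p ← 0.474082 + 0.33·0.213857 = 0.544655
t=0.660000, p=0.544655:
  k1 = f(0.660000, 0.544655) = 0.304022
  k2 = f(0.825000, 0.594818) = 0.400430
  p ← 0.544655 + 0.33·0.400430 = 0.676796
p(0.99) ≈ 0.6768

0.6768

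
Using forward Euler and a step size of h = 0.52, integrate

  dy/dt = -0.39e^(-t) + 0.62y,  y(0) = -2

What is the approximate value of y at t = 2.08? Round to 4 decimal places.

-6.9334

Euler: y_{n+1} = y_n + h·f(t_n, y_n).
t=0.000000, y=-2.000000: f=-1.630000 → y ← -2.000000 + 0.52·(-1.630000) = -2.847600
t=0.520000, y=-2.847600: f=-1.997375 → y ← -2.847600 + 0.52·(-1.997375) = -3.886235
t=1.040000, y=-3.886235: f=-2.547313 → y ← -3.886235 + 0.52·(-2.547313) = -5.210838
t=1.560000, y=-5.210838: f=-3.312672 → y ← -5.210838 + 0.52·(-3.312672) = -6.933427
y(2.08) ≈ -6.9334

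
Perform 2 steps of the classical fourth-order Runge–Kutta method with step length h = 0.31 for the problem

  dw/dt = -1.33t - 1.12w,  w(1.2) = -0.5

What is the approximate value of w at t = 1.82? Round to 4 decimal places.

-1.1685

RK4: k1 = f(t_n, w_n); k2 = f(t_n + h/2, w_n + (h/2)·k1); k3 = f(t_n + h/2, w_n + (h/2)·k2); k4 = f(t_n + h, w_n + h·k3); w_{n+1} = w_n + (h/6)·(k1 + 2k2 + 2k3 + k4).
t=1.200000, w=-0.500000:
  k1 = f(1.200000, -0.500000) = -1.036000
  k2 = f(1.355000, -0.660580) = -1.062300
  k3 = f(1.355000, -0.664657) = -1.057735
  k4 = f(1.510000, -0.827898) = -1.081055
  w ← -0.500000 + (0.31/6)·(k1 + 2k2 + 2k3 + k4) = -0.828451
t=1.510000, w=-0.828451:
  k1 = f(1.510000, -0.828451) = -1.080434
  k2 = f(1.665000, -0.995919) = -1.099021
  k3 = f(1.665000, -0.998800) = -1.095794
  k4 = f(1.820000, -1.168148) = -1.112275
  w ← -0.828451 + (0.31/6)·(k1 + 2k2 + 2k3 + k4) = -1.168539
w(1.82) ≈ -1.1685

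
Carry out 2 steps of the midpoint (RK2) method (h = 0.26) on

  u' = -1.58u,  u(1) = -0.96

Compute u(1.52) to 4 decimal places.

-0.4356

Midpoint: k1 = f(x_n, u_n); k2 = f(x_n + h/2, u_n + (h/2)·k1); u_{n+1} = u_n + h·k2.
x=1.000000, u=-0.960000:
  k1 = f(1.000000, -0.960000) = 1.516800
  k2 = f(1.130000, -0.762816) = 1.205249
  u ← -0.960000 + 0.26·1.205249 = -0.646635
x=1.260000, u=-0.646635:
  k1 = f(1.260000, -0.646635) = 1.021684
  k2 = f(1.390000, -0.513816) = 0.811830
  u ← -0.646635 + 0.26·0.811830 = -0.435559
u(1.52) ≈ -0.4356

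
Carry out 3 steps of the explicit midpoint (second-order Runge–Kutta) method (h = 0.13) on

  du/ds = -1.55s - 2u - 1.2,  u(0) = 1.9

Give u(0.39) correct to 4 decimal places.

0.4640

Midpoint: k1 = f(s_n, u_n); k2 = f(s_n + h/2, u_n + (h/2)·k1); u_{n+1} = u_n + h·k2.
s=0.000000, u=1.900000:
  k1 = f(0.000000, 1.900000) = -5.000000
  k2 = f(0.065000, 1.575000) = -4.450750
  u ← 1.900000 + 0.13·(-4.450750) = 1.321402
s=0.130000, u=1.321402:
  k1 = f(0.130000, 1.321402) = -4.044305
  k2 = f(0.195000, 1.058523) = -3.619295
  u ← 1.321402 + 0.13·(-3.619295) = 0.850894
s=0.260000, u=0.850894:
  k1 = f(0.260000, 0.850894) = -3.304788
  k2 = f(0.325000, 0.636083) = -2.975916
  u ← 0.850894 + 0.13·(-2.975916) = 0.464025
u(0.39) ≈ 0.4640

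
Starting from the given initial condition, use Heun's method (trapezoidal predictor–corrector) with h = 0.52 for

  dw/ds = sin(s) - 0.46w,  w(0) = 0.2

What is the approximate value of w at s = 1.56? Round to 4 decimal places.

Heun: k1 = f(s_n, w_n); k2 = f(s_n + h, w_n + h·k1); w_{n+1} = w_n + (h/2)·(k1 + k2).
s=0.000000, w=0.200000:
  k1 = f(0.000000, 0.200000) = -0.092000
  k2 = f(0.520000, 0.152160) = 0.426887
  w ← 0.200000 + (0.52/2)·(-0.092000 + 0.426887) = 0.287070
s=0.520000, w=0.287070:
  k1 = f(0.520000, 0.287070) = 0.364828
  k2 = f(1.040000, 0.476781) = 0.643085
  w ← 0.287070 + (0.52/2)·(0.364828 + 0.643085) = 0.549128
s=1.040000, w=0.549128:
  k1 = f(1.040000, 0.549128) = 0.609805
  k2 = f(1.560000, 0.866227) = 0.601477
  w ← 0.549128 + (0.52/2)·(0.609805 + 0.601477) = 0.864061
w(1.56) ≈ 0.8641

0.8641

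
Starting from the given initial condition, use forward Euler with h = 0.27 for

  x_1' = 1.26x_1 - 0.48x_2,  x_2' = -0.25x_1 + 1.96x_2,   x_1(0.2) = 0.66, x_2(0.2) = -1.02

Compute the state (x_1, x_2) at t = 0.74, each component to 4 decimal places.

1.5705, -2.5220

Euler on (x_1,x_2): x_1_{n+1} = x_1_n + h·x_1', x_2_{n+1} = x_2_n + h·x_2'.
0.200000: (0.660000, -1.020000); f=(1.321200, -2.164200) → (1.016724, -1.604334)
0.470000: (1.016724, -1.604334); f=(2.051153, -3.398676) → (1.570535, -2.521976)
(x_1(0.74), x_2(0.74)) ≈ (1.5705, -2.5220)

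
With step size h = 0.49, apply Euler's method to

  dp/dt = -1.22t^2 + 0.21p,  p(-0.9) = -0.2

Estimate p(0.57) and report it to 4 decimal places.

Euler: p_{n+1} = p_n + h·f(t_n, p_n).
t=-0.900000, p=-0.200000: f=-1.030200 → p ← -0.200000 + 0.49·(-1.030200) = -0.704798
t=-0.410000, p=-0.704798: f=-0.353090 → p ← -0.704798 + 0.49·(-0.353090) = -0.877812
t=0.080000, p=-0.877812: f=-0.192148 → p ← -0.877812 + 0.49·(-0.192148) = -0.971965
p(0.57) ≈ -0.9720

-0.9720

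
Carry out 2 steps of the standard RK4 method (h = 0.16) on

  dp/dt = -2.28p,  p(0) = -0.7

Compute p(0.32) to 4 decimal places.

RK4: k1 = f(t_n, p_n); k2 = f(t_n + h/2, p_n + (h/2)·k1); k3 = f(t_n + h/2, p_n + (h/2)·k2); k4 = f(t_n + h, p_n + h·k3); p_{n+1} = p_n + (h/6)·(k1 + 2k2 + 2k3 + k4).
t=0.000000, p=-0.700000:
  k1 = f(0.000000, -0.700000) = 1.596000
  k2 = f(0.080000, -0.572320) = 1.304890
  k3 = f(0.080000, -0.595609) = 1.357988
  k4 = f(0.160000, -0.482722) = 1.100606
  p ← -0.700000 + (0.16/6)·(k1 + 2k2 + 2k3 + k4) = -0.486070
t=0.160000, p=-0.486070:
  k1 = f(0.160000, -0.486070) = 1.108240
  k2 = f(0.240000, -0.397411) = 0.906097
  k3 = f(0.240000, -0.413583) = 0.942968
  k4 = f(0.320000, -0.335195) = 0.764246
  p ← -0.486070 + (0.16/6)·(k1 + 2k2 + 2k3 + k4) = -0.337521
p(0.32) ≈ -0.3375

-0.3375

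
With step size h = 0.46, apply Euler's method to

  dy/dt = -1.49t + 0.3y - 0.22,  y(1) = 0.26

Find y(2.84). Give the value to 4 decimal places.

-5.4954

Euler: y_{n+1} = y_n + h·f(t_n, y_n).
t=1.000000, y=0.260000: f=-1.632000 → y ← 0.260000 + 0.46·(-1.632000) = -0.490720
t=1.460000, y=-0.490720: f=-2.542616 → y ← -0.490720 + 0.46·(-2.542616) = -1.660323
t=1.920000, y=-1.660323: f=-3.578897 → y ← -1.660323 + 0.46·(-3.578897) = -3.306616
t=2.380000, y=-3.306616: f=-4.758185 → y ← -3.306616 + 0.46·(-4.758185) = -5.495381
y(2.84) ≈ -5.4954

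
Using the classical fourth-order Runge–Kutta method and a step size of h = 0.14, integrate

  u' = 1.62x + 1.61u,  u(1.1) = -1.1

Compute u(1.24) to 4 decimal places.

RK4: k1 = f(x_n, u_n); k2 = f(x_n + h/2, u_n + (h/2)·k1); k3 = f(x_n + h/2, u_n + (h/2)·k2); k4 = f(x_n + h, u_n + h·k3); u_{n+1} = u_n + (h/6)·(k1 + 2k2 + 2k3 + k4).
x=1.100000, u=-1.100000:
  k1 = f(1.100000, -1.100000) = 0.011000
  k2 = f(1.170000, -1.099230) = 0.125640
  k3 = f(1.170000, -1.091205) = 0.138560
  k4 = f(1.240000, -1.080602) = 0.269031
  u ← -1.100000 + (0.14/6)·(k1 + 2k2 + 2k3 + k4) = -1.081137
u(1.24) ≈ -1.0811

-1.0811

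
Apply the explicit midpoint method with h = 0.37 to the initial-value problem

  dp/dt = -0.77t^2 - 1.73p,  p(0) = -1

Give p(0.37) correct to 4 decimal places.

-0.5745

Midpoint: k1 = f(t_n, p_n); k2 = f(t_n + h/2, p_n + (h/2)·k1); p_{n+1} = p_n + h·k2.
t=0.000000, p=-1.000000:
  k1 = f(0.000000, -1.000000) = 1.730000
  k2 = f(0.185000, -0.679950) = 1.149960
  p ← -1.000000 + 0.37·1.149960 = -0.574515
p(0.37) ≈ -0.5745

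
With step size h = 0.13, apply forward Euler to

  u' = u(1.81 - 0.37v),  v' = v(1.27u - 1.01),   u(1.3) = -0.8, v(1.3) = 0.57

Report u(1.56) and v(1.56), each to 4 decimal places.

-1.1742, 0.2978

Euler on (u,v): u_{n+1} = u_n + h·u', v_{n+1} = v_n + h·v'.
1.300000: (-0.800000, 0.570000); f=(-1.279280, -1.154820) → (-0.966306, 0.419873)
1.430000: (-0.966306, 0.419873); f=(-1.598896, -0.939345) → (-1.174163, 0.297759)
(u(1.56), v(1.56)) ≈ (-1.1742, 0.2978)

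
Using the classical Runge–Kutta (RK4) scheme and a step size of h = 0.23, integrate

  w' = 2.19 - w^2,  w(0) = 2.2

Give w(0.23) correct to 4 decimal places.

1.8070

RK4: k1 = f(s_n, w_n); k2 = f(s_n + h/2, w_n + (h/2)·k1); k3 = f(s_n + h/2, w_n + (h/2)·k2); k4 = f(s_n + h, w_n + h·k3); w_{n+1} = w_n + (h/6)·(k1 + 2k2 + 2k3 + k4).
s=0.000000, w=2.200000:
  k1 = f(0.000000, 2.200000) = -2.650000
  k2 = f(0.115000, 1.895250) = -1.401973
  k3 = f(0.115000, 2.038773) = -1.966596
  k4 = f(0.230000, 1.747683) = -0.864396
  w ← 2.200000 + (0.23/6)·(k1 + 2k2 + 2k3 + k4) = 1.807025
w(0.23) ≈ 1.8070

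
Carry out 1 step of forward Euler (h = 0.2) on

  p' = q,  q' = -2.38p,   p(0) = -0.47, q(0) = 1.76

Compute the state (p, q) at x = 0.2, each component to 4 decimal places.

-0.1180, 1.9837

Euler on (p,q): p_{n+1} = p_n + h·p', q_{n+1} = q_n + h·q'.
0.000000: (-0.470000, 1.760000); f=(1.760000, 1.118600) → (-0.118000, 1.983720)
(p(0.2), q(0.2)) ≈ (-0.1180, 1.9837)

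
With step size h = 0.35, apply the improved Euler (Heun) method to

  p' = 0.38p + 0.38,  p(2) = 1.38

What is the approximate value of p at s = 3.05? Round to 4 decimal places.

Heun: k1 = f(s_n, p_n); k2 = f(s_n + h, p_n + h·k1); p_{n+1} = p_n + (h/2)·(k1 + k2).
s=2.000000, p=1.380000:
  k1 = f(2.000000, 1.380000) = 0.904400
  k2 = f(2.350000, 1.696540) = 1.024685
  p ← 1.380000 + (0.35/2)·(0.904400 + 1.024685) = 1.717590
s=2.350000, p=1.717590:
  k1 = f(2.350000, 1.717590) = 1.032684
  k2 = f(2.700000, 2.079029) = 1.170031
  p ← 1.717590 + (0.35/2)·(1.032684 + 1.170031) = 2.103065
s=2.700000, p=2.103065:
  k1 = f(2.700000, 2.103065) = 1.179165
  k2 = f(3.050000, 2.515773) = 1.335994
  p ← 2.103065 + (0.35/2)·(1.179165 + 1.335994) = 2.543218
p(3.05) ≈ 2.5432

2.5432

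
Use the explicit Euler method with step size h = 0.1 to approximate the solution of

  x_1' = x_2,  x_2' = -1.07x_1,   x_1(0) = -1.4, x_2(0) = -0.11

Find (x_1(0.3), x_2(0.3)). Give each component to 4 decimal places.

Euler on (x_1,x_2): x_1_{n+1} = x_1_n + h·x_1', x_2_{n+1} = x_2_n + h·x_2'.
0.000000: (-1.400000, -0.110000); f=(-0.110000, 1.498000) → (-1.411000, 0.039800)
0.100000: (-1.411000, 0.039800); f=(0.039800, 1.509770) → (-1.407020, 0.190777)
0.200000: (-1.407020, 0.190777); f=(0.190777, 1.505511) → (-1.387942, 0.341328)
(x_1(0.3), x_2(0.3)) ≈ (-1.3879, 0.3413)

-1.3879, 0.3413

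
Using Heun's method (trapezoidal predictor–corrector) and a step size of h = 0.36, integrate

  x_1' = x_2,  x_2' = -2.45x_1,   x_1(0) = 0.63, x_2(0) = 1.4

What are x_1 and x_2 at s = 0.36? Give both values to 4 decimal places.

Heun on (x_1,x_2): k1 = f(s_n, state_n); k2 = f(s_n + h, state_n + h·k1); state_{n+1} = state_n + (h/2)·(k1 + k2).
0.000000: (0.630000, 1.400000)
  k1 = (1.400000, -1.543500)
  predictor → (1.134000, 0.844340)
  k2 = (0.844340, -2.778300)
  → (1.033981, 0.622076)
(x_1(0.36), x_2(0.36)) ≈ (1.0340, 0.6221)

1.0340, 0.6221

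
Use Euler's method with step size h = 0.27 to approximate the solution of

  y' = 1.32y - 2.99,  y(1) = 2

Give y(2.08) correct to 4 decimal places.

1.3676

Euler: y_{n+1} = y_n + h·f(x_n, y_n).
x=1.000000, y=2.000000: f=-0.350000 → y ← 2.000000 + 0.27·(-0.350000) = 1.905500
x=1.270000, y=1.905500: f=-0.474740 → y ← 1.905500 + 0.27·(-0.474740) = 1.777320
x=1.540000, y=1.777320: f=-0.643937 → y ← 1.777320 + 0.27·(-0.643937) = 1.603457
x=1.810000, y=1.603457: f=-0.873437 → y ← 1.603457 + 0.27·(-0.873437) = 1.367629
y(2.08) ≈ 1.3676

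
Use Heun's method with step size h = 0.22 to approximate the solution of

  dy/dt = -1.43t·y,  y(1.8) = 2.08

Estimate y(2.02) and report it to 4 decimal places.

1.2044

Heun: k1 = f(t_n, y_n); k2 = f(t_n + h, y_n + h·k1); y_{n+1} = y_n + (h/2)·(k1 + k2).
t=1.800000, y=2.080000:
  k1 = f(1.800000, 2.080000) = -5.353920
  k2 = f(2.020000, 0.902138) = -2.605915
  y ← 2.080000 + (0.22/2)·(-5.353920 + (-2.605915)) = 1.204418
y(2.02) ≈ 1.2044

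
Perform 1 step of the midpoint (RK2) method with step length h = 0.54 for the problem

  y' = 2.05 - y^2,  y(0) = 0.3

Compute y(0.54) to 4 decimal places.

1.0357

Midpoint: k1 = f(x_n, y_n); k2 = f(x_n + h/2, y_n + (h/2)·k1); y_{n+1} = y_n + h·k2.
x=0.000000, y=0.300000:
  k1 = f(0.000000, 0.300000) = 1.960000
  k2 = f(0.270000, 0.829200) = 1.362427
  y ← 0.300000 + 0.54·1.362427 = 1.035711
y(0.54) ≈ 1.0357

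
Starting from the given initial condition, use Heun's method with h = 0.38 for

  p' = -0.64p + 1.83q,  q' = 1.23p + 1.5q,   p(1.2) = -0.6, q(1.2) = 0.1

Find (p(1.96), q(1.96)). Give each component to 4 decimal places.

-0.5741, -0.5248

Heun on (p,q): k1 = f(t_n, state_n); k2 = f(t_n + h, state_n + h·k1); state_{n+1} = state_n + (h/2)·(k1 + k2).
1.200000: (-0.600000, 0.100000)
  k1 = (0.567000, -0.588000)
  predictor → (-0.384540, -0.123440)
  k2 = (0.020210, -0.658144)
  → (-0.488430, -0.136767)
1.580000: (-0.488430, -0.136767)
  k1 = (0.062311, -0.805920)
  predictor → (-0.464752, -0.443017)
  k2 = (-0.513280, -1.236170)
  → (-0.574114, -0.524765)
(p(1.96), q(1.96)) ≈ (-0.5741, -0.5248)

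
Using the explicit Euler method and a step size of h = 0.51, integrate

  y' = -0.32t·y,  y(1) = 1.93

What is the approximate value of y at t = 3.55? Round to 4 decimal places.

0.2413

Euler: y_{n+1} = y_n + h·f(t_n, y_n).
t=1.000000, y=1.930000: f=-0.617600 → y ← 1.930000 + 0.51·(-0.617600) = 1.615024
t=1.510000, y=1.615024: f=-0.780380 → y ← 1.615024 + 0.51·(-0.780380) = 1.217030
t=2.020000, y=1.217030: f=-0.786688 → y ← 1.217030 + 0.51·(-0.786688) = 0.815819
t=2.530000, y=0.815819: f=-0.660487 → y ← 0.815819 + 0.51·(-0.660487) = 0.478971
t=3.040000, y=0.478971: f=-0.465943 → y ← 0.478971 + 0.51·(-0.465943) = 0.241340
y(3.55) ≈ 0.2413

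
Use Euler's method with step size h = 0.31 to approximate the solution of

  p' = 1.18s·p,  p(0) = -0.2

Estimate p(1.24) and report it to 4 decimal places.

Euler: p_{n+1} = p_n + h·f(s_n, p_n).
s=0.000000, p=-0.200000: f=0.000000 → p ← -0.200000 + 0.31·0.000000 = -0.200000
s=0.310000, p=-0.200000: f=-0.073160 → p ← -0.200000 + 0.31·(-0.073160) = -0.222680
s=0.620000, p=-0.222680: f=-0.162912 → p ← -0.222680 + 0.31·(-0.162912) = -0.273182
s=0.930000, p=-0.273182: f=-0.299790 → p ← -0.273182 + 0.31·(-0.299790) = -0.366117
p(1.24) ≈ -0.3661

-0.3661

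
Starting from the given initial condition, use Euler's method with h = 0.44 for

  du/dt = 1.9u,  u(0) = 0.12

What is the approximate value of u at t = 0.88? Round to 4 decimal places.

0.4045

Euler: u_{n+1} = u_n + h·f(t_n, u_n).
t=0.000000, u=0.120000: f=0.228000 → u ← 0.120000 + 0.44·0.228000 = 0.220320
t=0.440000, u=0.220320: f=0.418608 → u ← 0.220320 + 0.44·0.418608 = 0.404508
u(0.88) ≈ 0.4045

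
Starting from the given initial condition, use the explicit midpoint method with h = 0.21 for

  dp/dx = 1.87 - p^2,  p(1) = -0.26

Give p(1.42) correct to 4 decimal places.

Midpoint: k1 = f(x_n, p_n); k2 = f(x_n + h/2, p_n + (h/2)·k1); p_{n+1} = p_n + h·k2.
x=1.000000, p=-0.260000:
  k1 = f(1.000000, -0.260000) = 1.802400
  k2 = f(1.105000, -0.070748) = 1.864995
  p ← -0.260000 + 0.21·1.864995 = 0.131649
x=1.210000, p=0.131649:
  k1 = f(1.210000, 0.131649) = 1.852669
  k2 = f(1.315000, 0.326179) = 1.763607
  p ← 0.131649 + 0.21·1.763607 = 0.502006
p(1.42) ≈ 0.5020

0.5020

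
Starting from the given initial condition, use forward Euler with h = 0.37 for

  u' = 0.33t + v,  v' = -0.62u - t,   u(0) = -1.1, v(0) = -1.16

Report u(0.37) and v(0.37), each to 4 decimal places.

-1.5292, -0.9077

Euler on (u,v): u_{n+1} = u_n + h·u', v_{n+1} = v_n + h·v'.
0.000000: (-1.100000, -1.160000); f=(-1.160000, 0.682000) → (-1.529200, -0.907660)
(u(0.37), v(0.37)) ≈ (-1.5292, -0.9077)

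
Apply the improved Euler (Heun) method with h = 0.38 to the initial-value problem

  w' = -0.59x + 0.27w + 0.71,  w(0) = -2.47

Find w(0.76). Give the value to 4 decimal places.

Heun: k1 = f(x_n, w_n); k2 = f(x_n + h, w_n + h·k1); w_{n+1} = w_n + (h/2)·(k1 + k2).
x=0.000000, w=-2.470000:
  k1 = f(0.000000, -2.470000) = 0.043100
  k2 = f(0.380000, -2.453622) = -0.176678
  w ← -2.470000 + (0.38/2)·(0.043100 + (-0.176678)) = -2.495380
x=0.380000, w=-2.495380:
  k1 = f(0.380000, -2.495380) = -0.187953
  k2 = f(0.760000, -2.566802) = -0.431436
  w ← -2.495380 + (0.38/2)·(-0.187953 + (-0.431436)) = -2.613064
w(0.76) ≈ -2.6131

-2.6131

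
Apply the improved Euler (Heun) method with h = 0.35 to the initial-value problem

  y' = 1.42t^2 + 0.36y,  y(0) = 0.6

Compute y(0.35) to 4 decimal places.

0.7108

Heun: k1 = f(t_n, y_n); k2 = f(t_n + h, y_n + h·k1); y_{n+1} = y_n + (h/2)·(k1 + k2).
t=0.000000, y=0.600000:
  k1 = f(0.000000, 0.600000) = 0.216000
  k2 = f(0.350000, 0.675600) = 0.417166
  y ← 0.600000 + (0.35/2)·(0.216000 + 0.417166) = 0.710804
y(0.35) ≈ 0.7108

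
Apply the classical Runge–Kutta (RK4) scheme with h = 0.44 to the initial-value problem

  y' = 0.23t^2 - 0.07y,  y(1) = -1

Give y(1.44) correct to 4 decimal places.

RK4: k1 = f(t_n, y_n); k2 = f(t_n + h/2, y_n + (h/2)·k1); k3 = f(t_n + h/2, y_n + (h/2)·k2); k4 = f(t_n + h, y_n + h·k3); y_{n+1} = y_n + (h/6)·(k1 + 2k2 + 2k3 + k4).
t=1.000000, y=-1.000000:
  k1 = f(1.000000, -1.000000) = 0.300000
  k2 = f(1.220000, -0.934000) = 0.407712
  k3 = f(1.220000, -0.910303) = 0.406053
  k4 = f(1.440000, -0.821337) = 0.534422
  y ← -1.000000 + (0.44/6)·(k1 + 2k2 + 2k3 + k4) = -0.819457
y(1.44) ≈ -0.8195

-0.8195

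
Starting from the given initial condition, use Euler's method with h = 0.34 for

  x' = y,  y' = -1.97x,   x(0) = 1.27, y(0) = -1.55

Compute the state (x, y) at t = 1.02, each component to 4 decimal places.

-1.0586, -2.8493

Euler on (x,y): x_{n+1} = x_n + h·x', y_{n+1} = y_n + h·y'.
0.000000: (1.270000, -1.550000); f=(-1.550000, -2.501900) → (0.743000, -2.400646)
0.340000: (0.743000, -2.400646); f=(-2.400646, -1.463710) → (-0.073220, -2.898307)
0.680000: (-0.073220, -2.898307); f=(-2.898307, 0.144243) → (-1.058644, -2.849265)
(x(1.02), y(1.02)) ≈ (-1.0586, -2.8493)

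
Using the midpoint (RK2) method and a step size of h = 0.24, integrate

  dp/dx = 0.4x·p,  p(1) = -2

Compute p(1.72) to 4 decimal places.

-2.9499

Midpoint: k1 = f(x_n, p_n); k2 = f(x_n + h/2, p_n + (h/2)·k1); p_{n+1} = p_n + h·k2.
x=1.000000, p=-2.000000:
  k1 = f(1.000000, -2.000000) = -0.800000
  k2 = f(1.120000, -2.096000) = -0.939008
  p ← -2.000000 + 0.24·(-0.939008) = -2.225362
x=1.240000, p=-2.225362:
  k1 = f(1.240000, -2.225362) = -1.103780
  k2 = f(1.360000, -2.357815) = -1.282652
  p ← -2.225362 + 0.24·(-1.282652) = -2.533198
x=1.480000, p=-2.533198:
  k1 = f(1.480000, -2.533198) = -1.499653
  k2 = f(1.600000, -2.713157) = -1.736420
  p ← -2.533198 + 0.24·(-1.736420) = -2.949939
p(1.72) ≈ -2.9499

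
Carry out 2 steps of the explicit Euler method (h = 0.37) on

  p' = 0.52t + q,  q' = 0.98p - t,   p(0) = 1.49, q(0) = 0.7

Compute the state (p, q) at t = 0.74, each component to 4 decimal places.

Euler on (p,q): p_{n+1} = p_n + h·p', q_{n+1} = q_n + h·q'.
0.000000: (1.490000, 0.700000); f=(0.700000, 1.460200) → (1.749000, 1.240274)
0.370000: (1.749000, 1.240274); f=(1.432674, 1.344020) → (2.279089, 1.737561)
(p(0.74), q(0.74)) ≈ (2.2791, 1.7376)

2.2791, 1.7376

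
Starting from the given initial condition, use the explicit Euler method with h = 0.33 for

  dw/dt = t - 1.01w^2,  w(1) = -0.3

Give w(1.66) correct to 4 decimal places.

0.4389

Euler: w_{n+1} = w_n + h·f(t_n, w_n).
t=1.000000, w=-0.300000: f=0.909100 → w ← -0.300000 + 0.33·0.909100 = 0.000003
t=1.330000, w=0.000003: f=1.330000 → w ← 0.000003 + 0.33·1.330000 = 0.438903
w(1.66) ≈ 0.4389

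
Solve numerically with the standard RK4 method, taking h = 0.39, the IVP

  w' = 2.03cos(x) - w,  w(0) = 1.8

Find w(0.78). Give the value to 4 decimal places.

RK4: k1 = f(x_n, w_n); k2 = f(x_n + h/2, w_n + (h/2)·k1); k3 = f(x_n + h/2, w_n + (h/2)·k2); k4 = f(x_n + h, w_n + h·k3); w_{n+1} = w_n + (h/6)·(k1 + 2k2 + 2k3 + k4).
x=0.000000, w=1.800000:
  k1 = f(0.000000, 1.800000) = 0.230000
  k2 = f(0.195000, 1.844850) = 0.146677
  k3 = f(0.195000, 1.828602) = 0.162925
  k4 = f(0.390000, 1.863541) = 0.014025
  w ← 1.800000 + (0.39/6)·(k1 + 2k2 + 2k3 + k4) = 1.856110
x=0.390000, w=1.856110:
  k1 = f(0.390000, 1.856110) = 0.021456
  k2 = f(0.585000, 1.860294) = -0.167858
  k3 = f(0.585000, 1.823377) = -0.130942
  k4 = f(0.780000, 1.805042) = -0.361888
  w ← 1.856110 + (0.39/6)·(k1 + 2k2 + 2k3 + k4) = 1.795138
w(0.78) ≈ 1.7951

1.7951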